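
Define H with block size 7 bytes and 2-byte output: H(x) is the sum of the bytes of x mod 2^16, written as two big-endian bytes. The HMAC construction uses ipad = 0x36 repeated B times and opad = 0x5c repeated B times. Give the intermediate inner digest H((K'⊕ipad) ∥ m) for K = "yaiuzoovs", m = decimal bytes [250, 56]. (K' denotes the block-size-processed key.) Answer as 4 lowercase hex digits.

0344

Key "yaiuzoovs" = 79 61 69 75 7a 6f 6f 76 73 is 9 bytes > B = 7, so hash it first: H(key) = 03 f9, then zero-pad to 7 bytes: K' = 03 f9 00 00 00 00 00.
K' ⊕ ipad = 35 cf 36 36 36 36 36.
Inner input = 35 cf 36 36 36 36 36 ∥ fa 38.
Inner hash: sum = 53+207+54+54+54+54+54+250+56 = 836 → 03 44.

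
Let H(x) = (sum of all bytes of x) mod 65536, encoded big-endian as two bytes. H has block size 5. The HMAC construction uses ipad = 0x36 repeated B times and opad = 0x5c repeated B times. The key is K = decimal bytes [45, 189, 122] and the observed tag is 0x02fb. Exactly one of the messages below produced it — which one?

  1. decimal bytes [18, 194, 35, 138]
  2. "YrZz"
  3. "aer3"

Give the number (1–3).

Key decimal bytes [45, 189, 122] = 2d bd 7a is 3 bytes ≤ B = 5; zero-pad to 5 bytes: K' = 2d bd 7a 00 00.
K' ⊕ ipad = 1b 8b 4c 36 36; K' ⊕ opad = 71 e1 26 5c 5c.
m1: inner = H(1b 8b 4c 36 36 12 c2 23 8a) = 02 df; tag = H(71 e1 26 5c 5c 02 df) = 0311
m2: inner = H(1b 8b 4c 36 36 59 72 5a 7a) = 02 fd; tag = H(71 e1 26 5c 5c 02 fd) = 032f
m3: inner = H(1b 8b 4c 36 36 61 65 72 33) = 02 c9; tag = H(71 e1 26 5c 5c 02 c9) = 02fb ← matches

3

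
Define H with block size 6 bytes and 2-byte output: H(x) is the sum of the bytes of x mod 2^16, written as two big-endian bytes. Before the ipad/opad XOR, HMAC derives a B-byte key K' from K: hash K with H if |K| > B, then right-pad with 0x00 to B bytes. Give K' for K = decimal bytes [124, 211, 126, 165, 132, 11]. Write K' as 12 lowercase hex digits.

7cd37ea5840b

Key decimal bytes [124, 211, 126, 165, 132, 11] = 7c d3 7e a5 84 0b is exactly B = 6 bytes: K' = 7c d3 7e a5 84 0b.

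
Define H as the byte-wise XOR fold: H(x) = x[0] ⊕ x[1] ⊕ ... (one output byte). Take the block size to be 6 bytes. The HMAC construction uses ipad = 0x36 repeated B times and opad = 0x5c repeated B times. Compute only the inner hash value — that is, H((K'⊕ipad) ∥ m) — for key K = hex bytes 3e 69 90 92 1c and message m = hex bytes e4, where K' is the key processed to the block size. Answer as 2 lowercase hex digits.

Key hex bytes 3e 69 90 92 1c is 5 bytes ≤ B = 6; zero-pad to 6 bytes: K' = 3e 69 90 92 1c 00.
K' ⊕ ipad = 08 5f a6 a4 2a 36.
Inner input = 08 5f a6 a4 2a 36 ∥ e4.
Inner hash: XOR 08⊕5f⊕a6⊕a4⊕2a⊕36⊕e4 = ad.

ad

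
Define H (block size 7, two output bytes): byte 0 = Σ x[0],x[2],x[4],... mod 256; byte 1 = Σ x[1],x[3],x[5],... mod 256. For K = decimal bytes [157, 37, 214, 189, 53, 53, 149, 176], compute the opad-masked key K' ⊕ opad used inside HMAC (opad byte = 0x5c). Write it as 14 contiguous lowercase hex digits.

Key decimal bytes [157, 37, 214, 189, 53, 53, 149, 176] = 9d 25 d6 bd 35 35 95 b0 is 8 bytes > B = 7, so hash it first: H(key) = 3d c7, then zero-pad to 7 bytes: K' = 3d c7 00 00 00 00 00.
XOR each byte with 0x5c: 3d⊕5c=61, c7⊕5c=9b, 00⊕5c=5c, 00⊕5c=5c, 00⊕5c=5c, 00⊕5c=5c, 00⊕5c=5c.

619b5c5c5c5c5c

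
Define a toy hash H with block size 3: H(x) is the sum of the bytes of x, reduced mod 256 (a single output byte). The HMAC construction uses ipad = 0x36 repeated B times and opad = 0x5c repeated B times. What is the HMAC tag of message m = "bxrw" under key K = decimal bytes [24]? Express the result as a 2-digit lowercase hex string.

59

Key decimal bytes [24] = 18 is 1 byte ≤ B = 3; zero-pad to 3 bytes: K' = 18 00 00.
K' ⊕ ipad = 2e 36 36.  K' ⊕ opad = 44 5c 5c.
Inner input = (K'⊕ipad) ∥ m = 2e 36 36 ∥ 62 78 72 77.
Inner hash: sum = 46+54+54+98+120+114+119 = 605; mod 256 = 93 → 5d.
Outer input = (K'⊕opad) ∥ inner = 44 5c 5c ∥ 5d.
Outer hash (tag): sum = 68+92+92+93 = 345; mod 256 = 89 → 59.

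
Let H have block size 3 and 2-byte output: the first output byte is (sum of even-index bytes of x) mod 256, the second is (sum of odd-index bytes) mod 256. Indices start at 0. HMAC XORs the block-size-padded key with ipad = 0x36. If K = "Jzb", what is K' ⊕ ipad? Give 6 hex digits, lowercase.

7c4c54

Key "Jzb" = 4a 7a 62 is exactly B = 3 bytes: K' = 4a 7a 62.
XOR each byte with 0x36: 4a⊕36=7c, 7a⊕36=4c, 62⊕36=54.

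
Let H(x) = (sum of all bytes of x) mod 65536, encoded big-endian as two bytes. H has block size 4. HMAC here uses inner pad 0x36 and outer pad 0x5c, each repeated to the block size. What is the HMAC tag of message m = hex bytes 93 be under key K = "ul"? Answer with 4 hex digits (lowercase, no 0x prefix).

Key "ul" = 75 6c is 2 bytes ≤ B = 4; zero-pad to 4 bytes: K' = 75 6c 00 00.
K' ⊕ ipad = 43 5a 36 36.  K' ⊕ opad = 29 30 5c 5c.
Inner input = (K'⊕ipad) ∥ m = 43 5a 36 36 ∥ 93 be.
Inner hash: sum = 67+90+54+54+147+190 = 602 → 02 5a.
Outer input = (K'⊕opad) ∥ inner = 29 30 5c 5c ∥ 02 5a.
Outer hash (tag): sum = 41+48+92+92+2+90 = 365 → 01 6d.

016d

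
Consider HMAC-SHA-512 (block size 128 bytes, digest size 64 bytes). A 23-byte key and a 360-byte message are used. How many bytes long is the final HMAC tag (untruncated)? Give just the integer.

64

The tag is one SHA-512 digest: 64 bytes.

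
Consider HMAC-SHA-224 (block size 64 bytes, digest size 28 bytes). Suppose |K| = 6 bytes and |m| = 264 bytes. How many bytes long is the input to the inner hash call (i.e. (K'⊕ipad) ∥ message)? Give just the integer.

Key is 6 ≤ 64 bytes, zero-padded: |K'| = 64.
Inner input = (K'⊕ipad) ∥ m → 64 + 264 = 328 bytes.

328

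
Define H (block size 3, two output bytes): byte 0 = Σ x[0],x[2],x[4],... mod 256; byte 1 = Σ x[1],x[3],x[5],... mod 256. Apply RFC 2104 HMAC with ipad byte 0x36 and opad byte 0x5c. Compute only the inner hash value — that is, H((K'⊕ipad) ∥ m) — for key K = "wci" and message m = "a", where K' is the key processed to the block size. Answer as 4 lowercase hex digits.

a0b6

Key "wci" = 77 63 69 is exactly B = 3 bytes: K' = 77 63 69.
K' ⊕ ipad = 41 55 5f.
Inner input = 41 55 5f ∥ 61.
Inner hash: even-index sum = 160 mod 256 = 160; odd-index sum = 182 mod 256 = 182 → a0 b6.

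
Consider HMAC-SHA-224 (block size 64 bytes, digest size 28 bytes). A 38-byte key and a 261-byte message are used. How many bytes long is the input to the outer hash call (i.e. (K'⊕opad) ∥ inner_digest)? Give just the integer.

Key is 38 ≤ 64 bytes, zero-padded: |K'| = 64.
Outer input = (K'⊕opad) ∥ H(inner) → 64 + 28 = 92 bytes.

92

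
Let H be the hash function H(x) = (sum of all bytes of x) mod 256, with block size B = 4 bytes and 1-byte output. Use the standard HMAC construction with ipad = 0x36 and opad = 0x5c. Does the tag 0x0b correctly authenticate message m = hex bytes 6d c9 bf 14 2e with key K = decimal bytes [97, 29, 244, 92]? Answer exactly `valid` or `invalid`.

Key decimal bytes [97, 29, 244, 92] = 61 1d f4 5c is exactly B = 4 bytes: K' = 61 1d f4 5c.
K' ⊕ ipad = 57 2b c2 6a; K' ⊕ opad = 3d 41 a8 00.
Inner hash: sum = 87+43+194+106+109+201+191+20+46 = 997; mod 256 = 229 → e5.
Outer hash (recomputed tag): sum = 61+65+168+0+229 = 523; mod 256 = 11 → 0b.
Recomputed tag = 0b; claimed = 0b → match.

valid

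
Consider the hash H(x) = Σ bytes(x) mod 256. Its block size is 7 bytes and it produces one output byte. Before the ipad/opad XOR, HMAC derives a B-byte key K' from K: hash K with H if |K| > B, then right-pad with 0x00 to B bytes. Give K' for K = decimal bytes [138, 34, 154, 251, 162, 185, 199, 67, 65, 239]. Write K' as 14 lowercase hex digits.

d6000000000000

|K| = 10 > B = 7, so first hash the key.
H(K): sum = 138+34+154+251+162+185+199+67+65+239 = 1494; mod 256 = 214 → d6.
Zero-pad H(K) = d6 to 7 bytes: K' = d6 00 00 00 00 00 00.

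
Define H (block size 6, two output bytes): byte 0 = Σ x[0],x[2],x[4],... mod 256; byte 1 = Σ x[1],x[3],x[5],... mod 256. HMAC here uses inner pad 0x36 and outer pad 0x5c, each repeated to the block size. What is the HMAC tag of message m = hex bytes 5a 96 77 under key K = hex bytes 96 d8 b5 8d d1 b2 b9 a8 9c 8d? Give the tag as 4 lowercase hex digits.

6944

Key hex bytes 96 d8 b5 8d d1 b2 b9 a8 9c 8d is 10 bytes > B = 6, so hash it first: H(key) = 71 4c, then zero-pad to 6 bytes: K' = 71 4c 00 00 00 00.
K' ⊕ ipad = 47 7a 36 36 36 36.  K' ⊕ opad = 2d 10 5c 5c 5c 5c.
Inner input = (K'⊕ipad) ∥ m = 47 7a 36 36 36 36 ∥ 5a 96 77.
Inner hash: even-index sum = 388 mod 256 = 132; odd-index sum = 380 mod 256 = 124 → 84 7c.
Outer input = (K'⊕opad) ∥ inner = 2d 10 5c 5c 5c 5c ∥ 84 7c.
Outer hash (tag): even-index sum = 361 mod 256 = 105; odd-index sum = 324 mod 256 = 68 → 69 44.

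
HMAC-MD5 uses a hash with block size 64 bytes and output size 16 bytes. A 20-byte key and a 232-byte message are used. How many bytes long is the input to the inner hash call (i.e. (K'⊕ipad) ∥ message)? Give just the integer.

Key is 20 ≤ 64 bytes, zero-padded: |K'| = 64.
Inner input = (K'⊕ipad) ∥ m → 64 + 232 = 296 bytes.

296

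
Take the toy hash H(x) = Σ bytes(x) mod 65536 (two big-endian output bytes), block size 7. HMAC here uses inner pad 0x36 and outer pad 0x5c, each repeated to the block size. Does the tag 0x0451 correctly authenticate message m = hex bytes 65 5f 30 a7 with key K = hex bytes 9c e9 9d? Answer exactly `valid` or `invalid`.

valid

Key hex bytes 9c e9 9d is 3 bytes ≤ B = 7; zero-pad to 7 bytes: K' = 9c e9 9d 00 00 00 00.
K' ⊕ ipad = aa df ab 36 36 36 36; K' ⊕ opad = c0 b5 c1 5c 5c 5c 5c.
Inner hash: sum = 170+223+171+54+54+54+54+101+95+48+167 = 1191 → 04 a7.
Outer hash (recomputed tag): sum = 192+181+193+92+92+92+92+4+167 = 1105 → 04 51.
Recomputed tag = 0451; claimed = 0451 → match.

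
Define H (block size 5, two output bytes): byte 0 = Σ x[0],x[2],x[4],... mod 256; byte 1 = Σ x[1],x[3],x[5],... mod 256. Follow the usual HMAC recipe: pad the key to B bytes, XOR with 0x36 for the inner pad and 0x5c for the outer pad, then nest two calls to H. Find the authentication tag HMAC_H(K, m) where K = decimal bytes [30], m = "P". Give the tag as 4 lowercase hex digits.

b64c

Key decimal bytes [30] = 1e is 1 byte ≤ B = 5; zero-pad to 5 bytes: K' = 1e 00 00 00 00.
K' ⊕ ipad = 28 36 36 36 36.  K' ⊕ opad = 42 5c 5c 5c 5c.
Inner input = (K'⊕ipad) ∥ m = 28 36 36 36 36 ∥ 50.
Inner hash: even-index sum = 148 mod 256 = 148; odd-index sum = 188 mod 256 = 188 → 94 bc.
Outer input = (K'⊕opad) ∥ inner = 42 5c 5c 5c 5c ∥ 94 bc.
Outer hash (tag): even-index sum = 438 mod 256 = 182; odd-index sum = 332 mod 256 = 76 → b6 4c.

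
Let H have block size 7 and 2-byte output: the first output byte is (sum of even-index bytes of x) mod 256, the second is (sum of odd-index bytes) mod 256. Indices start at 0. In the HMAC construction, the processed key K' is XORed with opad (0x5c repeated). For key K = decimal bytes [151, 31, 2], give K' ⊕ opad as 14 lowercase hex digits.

cb435e5c5c5c5c

Key decimal bytes [151, 31, 2] = 97 1f 02 is 3 bytes ≤ B = 7; zero-pad to 7 bytes: K' = 97 1f 02 00 00 00 00.
XOR each byte with 0x5c: 97⊕5c=cb, 1f⊕5c=43, 02⊕5c=5e, 00⊕5c=5c, 00⊕5c=5c, 00⊕5c=5c, 00⊕5c=5c.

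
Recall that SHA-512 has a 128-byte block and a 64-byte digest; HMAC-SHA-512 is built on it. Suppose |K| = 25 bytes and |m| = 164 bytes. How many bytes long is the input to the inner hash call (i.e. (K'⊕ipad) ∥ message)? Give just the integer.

Key is 25 ≤ 128 bytes, zero-padded: |K'| = 128.
Inner input = (K'⊕ipad) ∥ m → 128 + 164 = 292 bytes.

292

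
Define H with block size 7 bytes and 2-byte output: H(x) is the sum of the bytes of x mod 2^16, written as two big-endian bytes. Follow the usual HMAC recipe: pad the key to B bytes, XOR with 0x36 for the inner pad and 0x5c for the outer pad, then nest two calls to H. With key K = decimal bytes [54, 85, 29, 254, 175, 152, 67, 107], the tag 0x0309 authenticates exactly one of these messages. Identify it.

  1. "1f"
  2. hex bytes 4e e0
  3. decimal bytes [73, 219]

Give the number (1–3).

3

Key decimal bytes [54, 85, 29, 254, 175, 152, 67, 107] = 36 55 1d fe af 98 43 6b is 8 bytes > B = 7, so hash it first: H(key) = 03 9b, then zero-pad to 7 bytes: K' = 03 9b 00 00 00 00 00.
K' ⊕ ipad = 35 ad 36 36 36 36 36; K' ⊕ opad = 5f c7 5c 5c 5c 5c 5c.
m1: inner = H(35 ad 36 36 36 36 36 31 66) = 02 87; tag = H(5f c7 5c 5c 5c 5c 5c 02 87) = 037b
m2: inner = H(35 ad 36 36 36 36 36 4e e0) = 03 1e; tag = H(5f c7 5c 5c 5c 5c 5c 03 1e) = 0313
m3: inner = H(35 ad 36 36 36 36 36 49 db) = 03 14; tag = H(5f c7 5c 5c 5c 5c 5c 03 14) = 0309 ← matches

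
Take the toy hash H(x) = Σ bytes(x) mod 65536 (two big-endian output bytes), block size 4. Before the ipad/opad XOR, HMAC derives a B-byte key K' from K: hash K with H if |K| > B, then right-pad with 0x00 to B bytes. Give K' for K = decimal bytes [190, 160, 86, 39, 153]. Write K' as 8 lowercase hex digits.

|K| = 5 > B = 4, so first hash the key.
H(K): sum = 190+160+86+39+153 = 628 → 02 74.
Zero-pad H(K) = 02 74 to 4 bytes: K' = 02 74 00 00.

02740000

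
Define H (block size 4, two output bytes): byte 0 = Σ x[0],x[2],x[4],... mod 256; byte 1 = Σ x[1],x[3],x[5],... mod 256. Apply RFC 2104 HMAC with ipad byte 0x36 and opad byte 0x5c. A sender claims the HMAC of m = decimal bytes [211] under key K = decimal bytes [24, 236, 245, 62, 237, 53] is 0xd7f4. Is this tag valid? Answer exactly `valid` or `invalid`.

Key decimal bytes [24, 236, 245, 62, 237, 53] = 18 ec f5 3e ed 35 is 6 bytes > B = 4, so hash it first: H(key) = fa 5f, then zero-pad to 4 bytes: K' = fa 5f 00 00.
K' ⊕ ipad = cc 69 36 36; K' ⊕ opad = a6 03 5c 5c.
Inner hash: even-index sum = 469 mod 256 = 213; odd-index sum = 159 mod 256 = 159 → d5 9f.
Outer hash (recomputed tag): even-index sum = 471 mod 256 = 215; odd-index sum = 254 mod 256 = 254 → d7 fe.
Recomputed tag = d7fe; claimed = d7f4 → mismatch.

invalid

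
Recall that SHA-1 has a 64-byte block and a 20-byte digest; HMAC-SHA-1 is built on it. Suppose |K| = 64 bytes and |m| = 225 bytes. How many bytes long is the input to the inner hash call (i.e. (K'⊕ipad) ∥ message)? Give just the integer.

Key is 64 ≤ 64 bytes, zero-padded: |K'| = 64.
Inner input = (K'⊕ipad) ∥ m → 64 + 225 = 289 bytes.

289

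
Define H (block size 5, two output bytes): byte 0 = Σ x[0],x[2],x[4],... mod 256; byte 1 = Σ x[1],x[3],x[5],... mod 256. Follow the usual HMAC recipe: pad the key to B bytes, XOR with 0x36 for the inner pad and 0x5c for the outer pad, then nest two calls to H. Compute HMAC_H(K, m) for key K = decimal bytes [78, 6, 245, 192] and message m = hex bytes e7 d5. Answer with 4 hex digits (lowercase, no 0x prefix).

243c

Key decimal bytes [78, 6, 245, 192] = 4e 06 f5 c0 is 4 bytes ≤ B = 5; zero-pad to 5 bytes: K' = 4e 06 f5 c0 00.
K' ⊕ ipad = 78 30 c3 f6 36.  K' ⊕ opad = 12 5a a9 9c 5c.
Inner input = (K'⊕ipad) ∥ m = 78 30 c3 f6 36 ∥ e7 d5.
Inner hash: even-index sum = 582 mod 256 = 70; odd-index sum = 525 mod 256 = 13 → 46 0d.
Outer input = (K'⊕opad) ∥ inner = 12 5a a9 9c 5c ∥ 46 0d.
Outer hash (tag): even-index sum = 292 mod 256 = 36; odd-index sum = 316 mod 256 = 60 → 24 3c.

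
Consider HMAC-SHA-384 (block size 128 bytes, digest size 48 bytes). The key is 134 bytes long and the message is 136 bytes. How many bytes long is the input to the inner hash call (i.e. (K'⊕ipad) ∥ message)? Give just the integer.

Key is 134 > 128 bytes, so it is hashed to 48 bytes then zero-padded to 128: |K'| = 128.
Inner input = (K'⊕ipad) ∥ m → 128 + 136 = 264 bytes.

264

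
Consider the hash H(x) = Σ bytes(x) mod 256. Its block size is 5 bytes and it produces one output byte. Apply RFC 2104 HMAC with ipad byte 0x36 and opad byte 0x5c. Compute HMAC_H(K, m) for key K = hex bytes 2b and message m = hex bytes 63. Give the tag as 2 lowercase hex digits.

Key hex bytes 2b is 1 byte ≤ B = 5; zero-pad to 5 bytes: K' = 2b 00 00 00 00.
K' ⊕ ipad = 1d 36 36 36 36.  K' ⊕ opad = 77 5c 5c 5c 5c.
Inner input = (K'⊕ipad) ∥ m = 1d 36 36 36 36 ∥ 63.
Inner hash: sum = 29+54+54+54+54+99 = 344; mod 256 = 88 → 58.
Outer input = (K'⊕opad) ∥ inner = 77 5c 5c 5c 5c ∥ 58.
Outer hash (tag): sum = 119+92+92+92+92+88 = 575; mod 256 = 63 → 3f.

3f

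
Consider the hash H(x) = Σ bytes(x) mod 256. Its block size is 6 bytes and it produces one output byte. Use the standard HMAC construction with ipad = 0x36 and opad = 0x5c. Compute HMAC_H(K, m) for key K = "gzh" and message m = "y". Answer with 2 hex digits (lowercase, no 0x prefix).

Key "gzh" = 67 7a 68 is 3 bytes ≤ B = 6; zero-pad to 6 bytes: K' = 67 7a 68 00 00 00.
K' ⊕ ipad = 51 4c 5e 36 36 36.  K' ⊕ opad = 3b 26 34 5c 5c 5c.
Inner input = (K'⊕ipad) ∥ m = 51 4c 5e 36 36 36 ∥ 79.
Inner hash: sum = 81+76+94+54+54+54+121 = 534; mod 256 = 22 → 16.
Outer input = (K'⊕opad) ∥ inner = 3b 26 34 5c 5c 5c ∥ 16.
Outer hash (tag): sum = 59+38+52+92+92+92+22 = 447; mod 256 = 191 → bf.

bf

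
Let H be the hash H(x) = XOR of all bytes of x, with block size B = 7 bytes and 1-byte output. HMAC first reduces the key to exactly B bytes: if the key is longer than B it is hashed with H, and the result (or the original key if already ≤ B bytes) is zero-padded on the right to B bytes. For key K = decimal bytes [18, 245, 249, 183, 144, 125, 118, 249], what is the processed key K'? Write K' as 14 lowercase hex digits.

|K| = 8 > B = 7, so first hash the key.
H(K): XOR 12⊕f5⊕f9⊕b7⊕90⊕7d⊕76⊕f9 = cb.
Zero-pad H(K) = cb to 7 bytes: K' = cb 00 00 00 00 00 00.

cb000000000000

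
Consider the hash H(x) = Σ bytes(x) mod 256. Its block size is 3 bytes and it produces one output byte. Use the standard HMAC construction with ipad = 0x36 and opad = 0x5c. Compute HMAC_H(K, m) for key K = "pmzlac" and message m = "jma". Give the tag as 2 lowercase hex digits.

e8

Key "pmzlac" = 70 6d 7a 6c 61 63 is 6 bytes > B = 3, so hash it first: H(key) = 87, then zero-pad to 3 bytes: K' = 87 00 00.
K' ⊕ ipad = b1 36 36.  K' ⊕ opad = db 5c 5c.
Inner input = (K'⊕ipad) ∥ m = b1 36 36 ∥ 6a 6d 61.
Inner hash: sum = 177+54+54+106+109+97 = 597; mod 256 = 85 → 55.
Outer input = (K'⊕opad) ∥ inner = db 5c 5c ∥ 55.
Outer hash (tag): sum = 219+92+92+85 = 488; mod 256 = 232 → e8.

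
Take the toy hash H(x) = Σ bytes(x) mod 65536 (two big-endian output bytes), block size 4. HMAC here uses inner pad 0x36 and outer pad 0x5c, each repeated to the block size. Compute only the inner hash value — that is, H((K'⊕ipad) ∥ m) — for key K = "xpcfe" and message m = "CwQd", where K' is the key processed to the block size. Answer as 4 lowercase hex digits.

Key "xpcfe" = 78 70 63 66 65 is 5 bytes > B = 4, so hash it first: H(key) = 02 16, then zero-pad to 4 bytes: K' = 02 16 00 00.
K' ⊕ ipad = 34 20 36 36.
Inner input = 34 20 36 36 ∥ 43 77 51 64.
Inner hash: sum = 52+32+54+54+67+119+81+100 = 559 → 02 2f.

022f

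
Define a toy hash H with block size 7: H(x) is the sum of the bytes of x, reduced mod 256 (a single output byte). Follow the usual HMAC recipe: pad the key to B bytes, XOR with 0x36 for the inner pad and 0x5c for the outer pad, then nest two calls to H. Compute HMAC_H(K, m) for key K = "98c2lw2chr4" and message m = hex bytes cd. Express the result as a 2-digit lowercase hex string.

c3

Key "98c2lw2chr4" = 39 38 63 32 6c 77 32 63 68 72 34 is 11 bytes > B = 7, so hash it first: H(key) = 8c, then zero-pad to 7 bytes: K' = 8c 00 00 00 00 00 00.
K' ⊕ ipad = ba 36 36 36 36 36 36.  K' ⊕ opad = d0 5c 5c 5c 5c 5c 5c.
Inner input = (K'⊕ipad) ∥ m = ba 36 36 36 36 36 36 ∥ cd.
Inner hash: sum = 186+54+54+54+54+54+54+205 = 715; mod 256 = 203 → cb.
Outer input = (K'⊕opad) ∥ inner = d0 5c 5c 5c 5c 5c 5c ∥ cb.
Outer hash (tag): sum = 208+92+92+92+92+92+92+203 = 963; mod 256 = 195 → c3.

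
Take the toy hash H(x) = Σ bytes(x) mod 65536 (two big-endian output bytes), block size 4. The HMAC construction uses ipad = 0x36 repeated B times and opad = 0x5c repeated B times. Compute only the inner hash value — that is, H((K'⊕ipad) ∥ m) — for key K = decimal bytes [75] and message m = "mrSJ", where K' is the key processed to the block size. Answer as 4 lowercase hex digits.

Key decimal bytes [75] = 4b is 1 byte ≤ B = 4; zero-pad to 4 bytes: K' = 4b 00 00 00.
K' ⊕ ipad = 7d 36 36 36.
Inner input = 7d 36 36 36 ∥ 6d 72 53 4a.
Inner hash: sum = 125+54+54+54+109+114+83+74 = 667 → 02 9b.

029b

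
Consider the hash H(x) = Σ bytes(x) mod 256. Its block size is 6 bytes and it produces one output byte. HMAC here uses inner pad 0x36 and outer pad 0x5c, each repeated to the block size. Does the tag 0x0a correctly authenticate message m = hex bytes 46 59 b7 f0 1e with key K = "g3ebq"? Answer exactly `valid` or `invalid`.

Key "g3ebq" = 67 33 65 62 71 is 5 bytes ≤ B = 6; zero-pad to 6 bytes: K' = 67 33 65 62 71 00.
K' ⊕ ipad = 51 05 53 54 47 36; K' ⊕ opad = 3b 6f 39 3e 2d 5c.
Inner hash: sum = 81+5+83+84+71+54+70+89+183+240+30 = 990; mod 256 = 222 → de.
Outer hash (recomputed tag): sum = 59+111+57+62+45+92+222 = 648; mod 256 = 136 → 88.
Recomputed tag = 88; claimed = 0a → mismatch.

invalid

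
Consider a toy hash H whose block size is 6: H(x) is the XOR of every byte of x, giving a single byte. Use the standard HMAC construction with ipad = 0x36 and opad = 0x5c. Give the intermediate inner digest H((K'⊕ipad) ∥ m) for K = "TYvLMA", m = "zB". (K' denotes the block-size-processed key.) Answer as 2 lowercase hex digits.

03

Key "TYvLMA" = 54 59 76 4c 4d 41 is exactly B = 6 bytes: K' = 54 59 76 4c 4d 41.
K' ⊕ ipad = 62 6f 40 7a 7b 77.
Inner input = 62 6f 40 7a 7b 77 ∥ 7a 42.
Inner hash: XOR 62⊕6f⊕40⊕7a⊕7b⊕77⊕7a⊕42 = 03.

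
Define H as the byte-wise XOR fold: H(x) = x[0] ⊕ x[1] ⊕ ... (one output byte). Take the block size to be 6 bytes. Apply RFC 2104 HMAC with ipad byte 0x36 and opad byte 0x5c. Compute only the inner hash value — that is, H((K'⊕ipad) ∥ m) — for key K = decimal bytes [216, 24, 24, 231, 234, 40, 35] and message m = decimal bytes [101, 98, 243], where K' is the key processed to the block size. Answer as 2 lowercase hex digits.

2a

Key decimal bytes [216, 24, 24, 231, 234, 40, 35] = d8 18 18 e7 ea 28 23 is 7 bytes > B = 6, so hash it first: H(key) = de, then zero-pad to 6 bytes: K' = de 00 00 00 00 00.
K' ⊕ ipad = e8 36 36 36 36 36.
Inner input = e8 36 36 36 36 36 ∥ 65 62 f3.
Inner hash: XOR e8⊕36⊕36⊕36⊕36⊕36⊕65⊕62⊕f3 = 2a.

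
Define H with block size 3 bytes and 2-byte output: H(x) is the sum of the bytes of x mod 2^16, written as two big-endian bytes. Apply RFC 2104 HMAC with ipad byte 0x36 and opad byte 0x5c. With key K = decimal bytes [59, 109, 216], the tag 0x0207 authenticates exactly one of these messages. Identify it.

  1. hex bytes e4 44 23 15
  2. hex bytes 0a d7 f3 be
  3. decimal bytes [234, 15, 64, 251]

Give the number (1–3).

Key decimal bytes [59, 109, 216] = 3b 6d d8 is exactly B = 3 bytes: K' = 3b 6d d8.
K' ⊕ ipad = 0d 5b ee; K' ⊕ opad = 67 31 84.
m1: inner = H(0d 5b ee e4 44 23 15) = 02 b6; tag = H(67 31 84 02 b6) = 01d4
m2: inner = H(0d 5b ee 0a d7 f3 be) = 03 e8; tag = H(67 31 84 03 e8) = 0207 ← matches
m3: inner = H(0d 5b ee ea 0f 40 fb) = 03 8a; tag = H(67 31 84 03 8a) = 01a9

2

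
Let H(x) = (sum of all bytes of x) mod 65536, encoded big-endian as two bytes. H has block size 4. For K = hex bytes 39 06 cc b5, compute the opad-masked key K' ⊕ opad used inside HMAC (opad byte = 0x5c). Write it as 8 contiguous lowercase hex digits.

655a90e9

Key hex bytes 39 06 cc b5 is exactly B = 4 bytes: K' = 39 06 cc b5.
XOR each byte with 0x5c: 39⊕5c=65, 06⊕5c=5a, cc⊕5c=90, b5⊕5c=e9.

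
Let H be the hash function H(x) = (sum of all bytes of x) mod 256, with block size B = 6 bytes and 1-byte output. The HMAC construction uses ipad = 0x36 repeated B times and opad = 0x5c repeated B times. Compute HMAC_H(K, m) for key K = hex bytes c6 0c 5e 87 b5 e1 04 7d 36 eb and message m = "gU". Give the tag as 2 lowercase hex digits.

Key hex bytes c6 0c 5e 87 b5 e1 04 7d 36 eb is 10 bytes > B = 6, so hash it first: H(key) = ef, then zero-pad to 6 bytes: K' = ef 00 00 00 00 00.
K' ⊕ ipad = d9 36 36 36 36 36.  K' ⊕ opad = b3 5c 5c 5c 5c 5c.
Inner input = (K'⊕ipad) ∥ m = d9 36 36 36 36 36 ∥ 67 55.
Inner hash: sum = 217+54+54+54+54+54+103+85 = 675; mod 256 = 163 → a3.
Outer input = (K'⊕opad) ∥ inner = b3 5c 5c 5c 5c 5c ∥ a3.
Outer hash (tag): sum = 179+92+92+92+92+92+163 = 802; mod 256 = 34 → 22.

22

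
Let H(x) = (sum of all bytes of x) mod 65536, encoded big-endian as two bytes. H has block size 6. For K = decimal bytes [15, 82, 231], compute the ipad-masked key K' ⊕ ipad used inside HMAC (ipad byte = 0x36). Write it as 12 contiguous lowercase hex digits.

3964d1363636

Key decimal bytes [15, 82, 231] = 0f 52 e7 is 3 bytes ≤ B = 6; zero-pad to 6 bytes: K' = 0f 52 e7 00 00 00.
XOR each byte with 0x36: 0f⊕36=39, 52⊕36=64, e7⊕36=d1, 00⊕36=36, 00⊕36=36, 00⊕36=36.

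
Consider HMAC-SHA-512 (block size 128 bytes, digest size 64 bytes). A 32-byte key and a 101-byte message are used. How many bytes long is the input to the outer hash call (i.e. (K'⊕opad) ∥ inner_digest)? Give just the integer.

Key is 32 ≤ 128 bytes, zero-padded: |K'| = 128.
Outer input = (K'⊕opad) ∥ H(inner) → 128 + 64 = 192 bytes.

192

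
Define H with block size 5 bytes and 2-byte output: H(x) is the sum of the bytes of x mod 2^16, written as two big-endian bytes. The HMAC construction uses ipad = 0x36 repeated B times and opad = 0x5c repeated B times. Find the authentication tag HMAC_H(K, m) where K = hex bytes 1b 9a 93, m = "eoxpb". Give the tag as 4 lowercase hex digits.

02a0

Key hex bytes 1b 9a 93 is 3 bytes ≤ B = 5; zero-pad to 5 bytes: K' = 1b 9a 93 00 00.
K' ⊕ ipad = 2d ac a5 36 36.  K' ⊕ opad = 47 c6 cf 5c 5c.
Inner input = (K'⊕ipad) ∥ m = 2d ac a5 36 36 ∥ 65 6f 78 70 62.
Inner hash: sum = 45+172+165+54+54+101+111+120+112+98 = 1032 → 04 08.
Outer input = (K'⊕opad) ∥ inner = 47 c6 cf 5c 5c ∥ 04 08.
Outer hash (tag): sum = 71+198+207+92+92+4+8 = 672 → 02 a0.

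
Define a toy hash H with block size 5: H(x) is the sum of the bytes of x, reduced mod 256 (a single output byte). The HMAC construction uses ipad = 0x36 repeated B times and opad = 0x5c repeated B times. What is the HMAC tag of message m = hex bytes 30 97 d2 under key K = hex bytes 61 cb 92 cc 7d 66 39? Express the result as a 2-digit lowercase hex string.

6b

Key hex bytes 61 cb 92 cc 7d 66 39 is 7 bytes > B = 5, so hash it first: H(key) = a6, then zero-pad to 5 bytes: K' = a6 00 00 00 00.
K' ⊕ ipad = 90 36 36 36 36.  K' ⊕ opad = fa 5c 5c 5c 5c.
Inner input = (K'⊕ipad) ∥ m = 90 36 36 36 36 ∥ 30 97 d2.
Inner hash: sum = 144+54+54+54+54+48+151+210 = 769; mod 256 = 1 → 01.
Outer input = (K'⊕opad) ∥ inner = fa 5c 5c 5c 5c ∥ 01.
Outer hash (tag): sum = 250+92+92+92+92+1 = 619; mod 256 = 107 → 6b.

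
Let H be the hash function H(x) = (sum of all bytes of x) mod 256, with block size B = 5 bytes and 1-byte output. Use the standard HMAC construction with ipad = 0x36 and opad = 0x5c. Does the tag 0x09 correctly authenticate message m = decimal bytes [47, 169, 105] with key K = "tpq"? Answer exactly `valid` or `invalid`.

Key "tpq" = 74 70 71 is 3 bytes ≤ B = 5; zero-pad to 5 bytes: K' = 74 70 71 00 00.
K' ⊕ ipad = 42 46 47 36 36; K' ⊕ opad = 28 2c 2d 5c 5c.
Inner hash: sum = 66+70+71+54+54+47+169+105 = 636; mod 256 = 124 → 7c.
Outer hash (recomputed tag): sum = 40+44+45+92+92+124 = 437; mod 256 = 181 → b5.
Recomputed tag = b5; claimed = 09 → mismatch.

invalid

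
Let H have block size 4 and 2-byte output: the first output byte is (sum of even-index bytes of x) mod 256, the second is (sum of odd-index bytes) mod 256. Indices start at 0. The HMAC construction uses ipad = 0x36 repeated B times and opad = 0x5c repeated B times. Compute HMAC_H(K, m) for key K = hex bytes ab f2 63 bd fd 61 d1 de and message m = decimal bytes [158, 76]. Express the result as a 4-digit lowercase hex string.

9a68

Key hex bytes ab f2 63 bd fd 61 d1 de is 8 bytes > B = 4, so hash it first: H(key) = dc ee, then zero-pad to 4 bytes: K' = dc ee 00 00.
K' ⊕ ipad = ea d8 36 36.  K' ⊕ opad = 80 b2 5c 5c.
Inner input = (K'⊕ipad) ∥ m = ea d8 36 36 ∥ 9e 4c.
Inner hash: even-index sum = 446 mod 256 = 190; odd-index sum = 346 mod 256 = 90 → be 5a.
Outer input = (K'⊕opad) ∥ inner = 80 b2 5c 5c ∥ be 5a.
Outer hash (tag): even-index sum = 410 mod 256 = 154; odd-index sum = 360 mod 256 = 104 → 9a 68.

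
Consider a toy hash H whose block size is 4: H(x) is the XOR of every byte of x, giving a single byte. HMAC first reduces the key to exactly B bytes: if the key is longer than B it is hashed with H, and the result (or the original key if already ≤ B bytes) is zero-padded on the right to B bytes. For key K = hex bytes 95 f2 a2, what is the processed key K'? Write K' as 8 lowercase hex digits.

Key hex bytes 95 f2 a2 is 3 bytes ≤ B = 4; zero-pad to 4 bytes: K' = 95 f2 a2 00.

95f2a200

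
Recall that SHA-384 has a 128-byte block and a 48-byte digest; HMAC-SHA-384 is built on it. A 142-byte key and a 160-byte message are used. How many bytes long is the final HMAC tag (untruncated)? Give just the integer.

The tag is one SHA-384 digest: 48 bytes.

48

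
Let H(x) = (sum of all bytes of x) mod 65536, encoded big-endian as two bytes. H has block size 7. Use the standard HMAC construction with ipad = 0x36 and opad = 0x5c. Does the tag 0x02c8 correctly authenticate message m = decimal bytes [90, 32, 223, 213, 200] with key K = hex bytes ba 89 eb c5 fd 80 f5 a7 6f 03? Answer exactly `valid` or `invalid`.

Key hex bytes ba 89 eb c5 fd 80 f5 a7 6f 03 is 10 bytes > B = 7, so hash it first: H(key) = 06 7e, then zero-pad to 7 bytes: K' = 06 7e 00 00 00 00 00.
K' ⊕ ipad = 30 48 36 36 36 36 36; K' ⊕ opad = 5a 22 5c 5c 5c 5c 5c.
Inner hash: sum = 48+72+54+54+54+54+54+90+32+223+213+200 = 1148 → 04 7c.
Outer hash (recomputed tag): sum = 90+34+92+92+92+92+92+4+124 = 712 → 02 c8.
Recomputed tag = 02c8; claimed = 02c8 → match.

valid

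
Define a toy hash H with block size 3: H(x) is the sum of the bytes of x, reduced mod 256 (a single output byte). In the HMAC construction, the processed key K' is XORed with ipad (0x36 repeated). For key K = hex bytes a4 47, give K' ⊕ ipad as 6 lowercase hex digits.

Key hex bytes a4 47 is 2 bytes ≤ B = 3; zero-pad to 3 bytes: K' = a4 47 00.
XOR each byte with 0x36: a4⊕36=92, 47⊕36=71, 00⊕36=36.

927136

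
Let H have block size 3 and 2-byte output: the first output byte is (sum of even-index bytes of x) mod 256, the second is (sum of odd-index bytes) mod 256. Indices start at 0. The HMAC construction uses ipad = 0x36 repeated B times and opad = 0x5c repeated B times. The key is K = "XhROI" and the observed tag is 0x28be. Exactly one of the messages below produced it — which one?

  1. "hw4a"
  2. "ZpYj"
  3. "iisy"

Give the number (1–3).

1

Key "XhROI" = 58 68 52 4f 49 is 5 bytes > B = 3, so hash it first: H(key) = f3 b7, then zero-pad to 3 bytes: K' = f3 b7 00.
K' ⊕ ipad = c5 81 36; K' ⊕ opad = af eb 5c.
m1: inner = H(c5 81 36 68 77 34 61) = d3 1d; tag = H(af eb 5c d3 1d) = 28be ← matches
m2: inner = H(c5 81 36 5a 70 59 6a) = d5 34; tag = H(af eb 5c d5 34) = 3fc0
m3: inner = H(c5 81 36 69 69 73 79) = dd 5d; tag = H(af eb 5c dd 5d) = 68c8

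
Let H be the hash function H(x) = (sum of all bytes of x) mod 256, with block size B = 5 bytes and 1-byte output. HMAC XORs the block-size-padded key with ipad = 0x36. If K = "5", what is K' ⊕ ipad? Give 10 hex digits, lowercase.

0336363636

Key "5" = 35 is 1 byte ≤ B = 5; zero-pad to 5 bytes: K' = 35 00 00 00 00.
XOR each byte with 0x36: 35⊕36=03, 00⊕36=36, 00⊕36=36, 00⊕36=36, 00⊕36=36.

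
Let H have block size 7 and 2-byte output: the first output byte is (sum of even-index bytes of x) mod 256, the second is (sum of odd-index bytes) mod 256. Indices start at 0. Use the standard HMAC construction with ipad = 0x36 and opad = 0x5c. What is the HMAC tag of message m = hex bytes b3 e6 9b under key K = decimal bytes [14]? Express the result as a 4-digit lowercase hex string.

Key decimal bytes [14] = 0e is 1 byte ≤ B = 7; zero-pad to 7 bytes: K' = 0e 00 00 00 00 00 00.
K' ⊕ ipad = 38 36 36 36 36 36 36.  K' ⊕ opad = 52 5c 5c 5c 5c 5c 5c.
Inner input = (K'⊕ipad) ∥ m = 38 36 36 36 36 36 36 ∥ b3 e6 9b.
Inner hash: even-index sum = 448 mod 256 = 192; odd-index sum = 496 mod 256 = 240 → c0 f0.
Outer input = (K'⊕opad) ∥ inner = 52 5c 5c 5c 5c 5c 5c ∥ c0 f0.
Outer hash (tag): even-index sum = 598 mod 256 = 86; odd-index sum = 468 mod 256 = 212 → 56 d4.

56d4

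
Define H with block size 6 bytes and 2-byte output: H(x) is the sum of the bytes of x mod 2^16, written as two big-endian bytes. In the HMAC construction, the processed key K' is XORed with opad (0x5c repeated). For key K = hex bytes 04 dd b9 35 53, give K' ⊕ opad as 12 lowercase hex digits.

Key hex bytes 04 dd b9 35 53 is 5 bytes ≤ B = 6; zero-pad to 6 bytes: K' = 04 dd b9 35 53 00.
XOR each byte with 0x5c: 04⊕5c=58, dd⊕5c=81, b9⊕5c=e5, 35⊕5c=69, 53⊕5c=0f, 00⊕5c=5c.

5881e5690f5c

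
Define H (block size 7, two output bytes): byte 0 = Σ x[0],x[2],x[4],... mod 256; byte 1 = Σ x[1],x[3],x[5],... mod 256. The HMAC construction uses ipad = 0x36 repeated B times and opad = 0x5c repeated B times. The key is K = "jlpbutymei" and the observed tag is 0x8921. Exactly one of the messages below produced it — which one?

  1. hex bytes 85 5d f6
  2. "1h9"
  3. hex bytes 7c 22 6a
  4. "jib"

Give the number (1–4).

Key "jlpbutymei" = 6a 6c 70 62 75 74 79 6d 65 69 is 10 bytes > B = 7, so hash it first: H(key) = 2d 18, then zero-pad to 7 bytes: K' = 2d 18 00 00 00 00 00.
K' ⊕ ipad = 1b 2e 36 36 36 36 36; K' ⊕ opad = 71 44 5c 5c 5c 5c 5c.
m1: inner = H(1b 2e 36 36 36 36 36 85 5d f6) = 1a 15; tag = H(71 44 5c 5c 5c 5c 5c 1a 15) = 9a16
m2: inner = H(1b 2e 36 36 36 36 36 31 68 39) = 25 04; tag = H(71 44 5c 5c 5c 5c 5c 25 04) = 8921 ← matches
m3: inner = H(1b 2e 36 36 36 36 36 7c 22 6a) = df 80; tag = H(71 44 5c 5c 5c 5c 5c df 80) = 05db
m4: inner = H(1b 2e 36 36 36 36 36 6a 69 62) = 26 66; tag = H(71 44 5c 5c 5c 5c 5c 26 66) = eb22

2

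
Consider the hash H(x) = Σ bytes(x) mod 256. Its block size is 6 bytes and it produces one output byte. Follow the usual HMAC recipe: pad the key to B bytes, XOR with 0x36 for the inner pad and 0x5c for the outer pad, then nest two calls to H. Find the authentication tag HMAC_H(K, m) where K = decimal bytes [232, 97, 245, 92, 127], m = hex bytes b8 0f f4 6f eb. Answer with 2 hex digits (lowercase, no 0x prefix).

Key decimal bytes [232, 97, 245, 92, 127] = e8 61 f5 5c 7f is 5 bytes ≤ B = 6; zero-pad to 6 bytes: K' = e8 61 f5 5c 7f 00.
K' ⊕ ipad = de 57 c3 6a 49 36.  K' ⊕ opad = b4 3d a9 00 23 5c.
Inner input = (K'⊕ipad) ∥ m = de 57 c3 6a 49 36 ∥ b8 0f f4 6f eb.
Inner hash: sum = 222+87+195+106+73+54+184+15+244+111+235 = 1526; mod 256 = 246 → f6.
Outer input = (K'⊕opad) ∥ inner = b4 3d a9 00 23 5c ∥ f6.
Outer hash (tag): sum = 180+61+169+0+35+92+246 = 783; mod 256 = 15 → 0f.

0f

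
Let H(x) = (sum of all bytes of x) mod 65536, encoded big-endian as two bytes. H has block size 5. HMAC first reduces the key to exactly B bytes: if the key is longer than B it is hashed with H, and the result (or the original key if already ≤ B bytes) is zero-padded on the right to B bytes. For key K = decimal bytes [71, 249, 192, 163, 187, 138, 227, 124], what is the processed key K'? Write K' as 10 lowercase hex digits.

|K| = 8 > B = 5, so first hash the key.
H(K): sum = 71+249+192+163+187+138+227+124 = 1351 → 05 47.
Zero-pad H(K) = 05 47 to 5 bytes: K' = 05 47 00 00 00.

0547000000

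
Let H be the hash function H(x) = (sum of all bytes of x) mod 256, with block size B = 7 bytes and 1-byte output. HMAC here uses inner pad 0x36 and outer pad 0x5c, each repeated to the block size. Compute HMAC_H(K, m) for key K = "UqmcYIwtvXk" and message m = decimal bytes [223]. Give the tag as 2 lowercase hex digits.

b5

Key "UqmcYIwtvXk" = 55 71 6d 63 59 49 77 74 76 58 6b is 11 bytes > B = 7, so hash it first: H(key) = 5c, then zero-pad to 7 bytes: K' = 5c 00 00 00 00 00 00.
K' ⊕ ipad = 6a 36 36 36 36 36 36.  K' ⊕ opad = 00 5c 5c 5c 5c 5c 5c.
Inner input = (K'⊕ipad) ∥ m = 6a 36 36 36 36 36 36 ∥ df.
Inner hash: sum = 106+54+54+54+54+54+54+223 = 653; mod 256 = 141 → 8d.
Outer input = (K'⊕opad) ∥ inner = 00 5c 5c 5c 5c 5c 5c ∥ 8d.
Outer hash (tag): sum = 0+92+92+92+92+92+92+141 = 693; mod 256 = 181 → b5.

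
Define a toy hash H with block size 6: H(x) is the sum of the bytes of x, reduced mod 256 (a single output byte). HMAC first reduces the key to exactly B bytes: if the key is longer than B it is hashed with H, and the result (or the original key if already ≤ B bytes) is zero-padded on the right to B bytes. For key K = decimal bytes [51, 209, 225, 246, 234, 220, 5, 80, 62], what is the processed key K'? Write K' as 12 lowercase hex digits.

|K| = 9 > B = 6, so first hash the key.
H(K): sum = 51+209+225+246+234+220+5+80+62 = 1332; mod 256 = 52 → 34.
Zero-pad H(K) = 34 to 6 bytes: K' = 34 00 00 00 00 00.

340000000000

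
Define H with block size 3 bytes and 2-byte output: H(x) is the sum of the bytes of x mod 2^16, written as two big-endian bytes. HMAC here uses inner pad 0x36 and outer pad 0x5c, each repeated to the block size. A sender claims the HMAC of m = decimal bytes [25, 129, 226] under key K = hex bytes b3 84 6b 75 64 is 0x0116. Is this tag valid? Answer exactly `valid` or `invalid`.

Key hex bytes b3 84 6b 75 64 is 5 bytes > B = 3, so hash it first: H(key) = 02 7b, then zero-pad to 3 bytes: K' = 02 7b 00.
K' ⊕ ipad = 34 4d 36; K' ⊕ opad = 5e 27 5c.
Inner hash: sum = 52+77+54+25+129+226 = 563 → 02 33.
Outer hash (recomputed tag): sum = 94+39+92+2+51 = 278 → 01 16.
Recomputed tag = 0116; claimed = 0116 → match.

valid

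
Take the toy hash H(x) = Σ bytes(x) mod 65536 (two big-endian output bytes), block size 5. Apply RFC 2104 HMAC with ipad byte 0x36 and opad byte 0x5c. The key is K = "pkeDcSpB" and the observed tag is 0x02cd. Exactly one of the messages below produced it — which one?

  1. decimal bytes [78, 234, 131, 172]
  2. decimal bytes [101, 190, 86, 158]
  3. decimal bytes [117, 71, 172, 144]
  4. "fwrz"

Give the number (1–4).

Key "pkeDcSpB" = 70 6b 65 44 63 53 70 42 is 8 bytes > B = 5, so hash it first: H(key) = 02 ec, then zero-pad to 5 bytes: K' = 02 ec 00 00 00.
K' ⊕ ipad = 34 da 36 36 36; K' ⊕ opad = 5e b0 5c 5c 5c.
m1: inner = H(34 da 36 36 36 4e ea 83 ac) = 04 17; tag = H(5e b0 5c 5c 5c 04 17) = 023d
m2: inner = H(34 da 36 36 36 65 be 56 9e) = 03 c7; tag = H(5e b0 5c 5c 5c 03 c7) = 02ec
m3: inner = H(34 da 36 36 36 75 47 ac 90) = 03 a8; tag = H(5e b0 5c 5c 5c 03 a8) = 02cd ← matches
m4: inner = H(34 da 36 36 36 66 77 72 7a) = 03 79; tag = H(5e b0 5c 5c 5c 03 79) = 029e

3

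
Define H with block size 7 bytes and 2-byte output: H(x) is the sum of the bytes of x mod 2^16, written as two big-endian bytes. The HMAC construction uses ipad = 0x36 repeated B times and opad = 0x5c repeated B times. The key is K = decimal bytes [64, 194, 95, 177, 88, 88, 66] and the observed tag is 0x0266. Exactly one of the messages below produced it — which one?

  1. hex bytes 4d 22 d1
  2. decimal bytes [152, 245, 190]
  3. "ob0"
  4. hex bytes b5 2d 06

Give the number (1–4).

4

Key decimal bytes [64, 194, 95, 177, 88, 88, 66] = 40 c2 5f b1 58 58 42 is exactly B = 7 bytes: K' = 40 c2 5f b1 58 58 42.
K' ⊕ ipad = 76 f4 69 87 6e 6e 74; K' ⊕ opad = 1c 9e 03 ed 04 04 1e.
m1: inner = H(76 f4 69 87 6e 6e 74 4d 22 d1) = 04 ea; tag = H(1c 9e 03 ed 04 04 1e 04 ea) = 02be
m2: inner = H(76 f4 69 87 6e 6e 74 98 f5 be) = 05 f5; tag = H(1c 9e 03 ed 04 04 1e 05 f5) = 02ca
m3: inner = H(76 f4 69 87 6e 6e 74 6f 62 30) = 04 ab; tag = H(1c 9e 03 ed 04 04 1e 04 ab) = 027f
m4: inner = H(76 f4 69 87 6e 6e 74 b5 2d 06) = 04 92; tag = H(1c 9e 03 ed 04 04 1e 04 92) = 0266 ← matches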